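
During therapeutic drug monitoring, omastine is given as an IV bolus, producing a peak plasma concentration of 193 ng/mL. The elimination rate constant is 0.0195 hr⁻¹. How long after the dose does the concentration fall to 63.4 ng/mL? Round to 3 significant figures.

C(t) = C₀ e^(−kt)  ⇒  t = ln(C₀/C) / k
t = ln(193/63.4) / 0.01950 = 1.113 / 0.01950 ≈ 57.1 hours

57.1 hours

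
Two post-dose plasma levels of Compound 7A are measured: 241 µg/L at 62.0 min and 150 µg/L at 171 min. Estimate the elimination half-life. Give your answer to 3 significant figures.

159 minutes

k = ln(C₁/C₂) / (t₂ − t₁) = ln(241/150) / (171 − 62.0)
  = 0.4742 / 109.0 = 0.004350 min⁻¹
t½ = ln 2 / k = ln 2 / 0.004350 ≈ 159 minutes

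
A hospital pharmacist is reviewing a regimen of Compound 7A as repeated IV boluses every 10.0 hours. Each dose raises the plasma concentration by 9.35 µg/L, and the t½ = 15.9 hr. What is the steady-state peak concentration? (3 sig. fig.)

k = ln 2 / 15.9 = 0.04359 hr⁻¹
Fraction remaining after one interval: e^(−kτ) = e^(−0.04359 × 10.0) = 0.6467
R = 1 / (1 − 0.6467) = 2.830
Css,max = 9.35 × 2.830 ≈ 26.5 µg/L

26.5 µg/L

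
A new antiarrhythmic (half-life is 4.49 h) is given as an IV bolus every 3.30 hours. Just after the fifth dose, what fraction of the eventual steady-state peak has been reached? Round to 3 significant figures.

0.922

k = ln 2 / 4.49 = 0.1544 h⁻¹
f_n = 1 − e^(−nkτ) = 1 − e^(−5 × 0.1544 × 3.30) = 1 − e^(−2.547) = 1 − 0.07830 ≈ 0.922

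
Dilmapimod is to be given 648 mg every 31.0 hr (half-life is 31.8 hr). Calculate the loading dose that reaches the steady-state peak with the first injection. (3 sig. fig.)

1320 mg

k = ln 2 / 31.8 = 0.02180 hr⁻¹
Accumulation ratio R = 1 / (1 − e^(−kτ)) = 1 / (1 − e^(−0.02180×31.0)) = 1 / (1 − 0.5088) = 2.036
Loading dose = maintenance dose × R = 648 × 2.036 ≈ 1320 mg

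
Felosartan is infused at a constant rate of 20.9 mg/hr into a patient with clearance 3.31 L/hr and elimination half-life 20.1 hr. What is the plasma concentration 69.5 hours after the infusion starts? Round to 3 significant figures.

Css = rate / CL = 20.9 / 3.31 = 6.314 mg/L
k = ln 2 / 20.1 = 0.03448 hr⁻¹
C(t) = Css (1 − e^(−kt)) = 6.314 × (1 − e^(−2.397)) = 6.314 × 0.9090 ≈ 5.74 mg/L

5.74 mg/L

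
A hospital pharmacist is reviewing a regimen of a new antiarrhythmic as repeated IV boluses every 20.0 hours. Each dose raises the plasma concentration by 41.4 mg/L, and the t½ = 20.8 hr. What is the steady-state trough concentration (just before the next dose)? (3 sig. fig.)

43.7 mg/L

k = ln 2 / 20.8 = 0.03332 hr⁻¹
Fraction remaining after one interval: e^(−kτ) = e^(−0.03332 × 20.0) = 0.5135
R = 1 / (1 − 0.5135) = 2.056
Css,max = 41.4 × 2.056 = 85.10 mg/L
Css,min = Css,max × e^(−kτ) = 85.10 × 0.5135 ≈ 43.7 mg/L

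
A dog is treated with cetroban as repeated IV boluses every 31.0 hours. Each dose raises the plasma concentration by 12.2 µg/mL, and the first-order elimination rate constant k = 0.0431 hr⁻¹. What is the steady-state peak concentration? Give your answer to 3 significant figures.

Fraction remaining after one interval: e^(−kτ) = e^(−0.04310 × 31.0) = 0.2629
R = 1 / (1 − 0.2629) = 1.357
Css,max = 12.2 × 1.357 ≈ 16.6 µg/mL

16.6 µg/mL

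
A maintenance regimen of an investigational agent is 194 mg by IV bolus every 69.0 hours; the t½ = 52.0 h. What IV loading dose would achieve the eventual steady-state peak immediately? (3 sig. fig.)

k = ln 2 / 52.0 = 0.01333 h⁻¹
Accumulation ratio R = 1 / (1 − e^(−kτ)) = 1 / (1 − e^(−0.01333×69.0)) = 1 / (1 − 0.3986) = 1.663
Loading dose = maintenance dose × R = 194 × 1.663 ≈ 323 mg

323 mg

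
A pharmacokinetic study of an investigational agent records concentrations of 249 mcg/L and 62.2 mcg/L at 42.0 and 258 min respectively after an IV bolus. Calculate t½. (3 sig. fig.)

108 minutes

k = ln(C₁/C₂) / (t₂ − t₁) = ln(249/62.2) / (258 − 42.0)
  = 1.387 / 216.0 = 0.006422 min⁻¹
t½ = ln 2 / k = ln 2 / 0.006422 ≈ 108 minutes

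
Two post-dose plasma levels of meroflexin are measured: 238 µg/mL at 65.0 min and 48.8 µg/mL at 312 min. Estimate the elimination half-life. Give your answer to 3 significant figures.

108 minutes

k = ln(C₁/C₂) / (t₂ − t₁) = ln(238/48.8) / (312 − 65.0)
  = 1.585 / 247.0 = 0.006415 min⁻¹
t½ = ln 2 / k = ln 2 / 0.006415 ≈ 108 minutes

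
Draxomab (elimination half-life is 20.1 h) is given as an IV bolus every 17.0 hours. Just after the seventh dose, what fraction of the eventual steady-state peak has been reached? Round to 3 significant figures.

0.983

k = ln 2 / 20.1 = 0.03448 h⁻¹
f_n = 1 − e^(−nkτ) = 1 − e^(−7 × 0.03448 × 17.0) = 1 − e^(−4.104) = 1 − 0.01651 ≈ 0.983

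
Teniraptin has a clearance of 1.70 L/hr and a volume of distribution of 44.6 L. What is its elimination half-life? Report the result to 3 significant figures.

18.2 hours

k = CL / V = 1.70 / 44.6 = 0.03812 hr⁻¹
t½ = ln 2 / k = ln 2 / 0.03812 ≈ 18.2 hours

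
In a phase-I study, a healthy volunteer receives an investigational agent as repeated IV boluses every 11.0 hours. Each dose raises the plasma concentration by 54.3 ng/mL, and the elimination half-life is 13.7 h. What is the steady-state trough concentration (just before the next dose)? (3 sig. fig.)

k = ln 2 / 13.7 = 0.05059 h⁻¹
Fraction remaining after one interval: e^(−kτ) = e^(−0.05059 × 11.0) = 0.5732
R = 1 / (1 − 0.5732) = 2.343
Css,max = 54.3 × 2.343 = 127.2 ng/mL
Css,min = Css,max × e^(−kτ) = 127.2 × 0.5732 ≈ 72.9 ng/mL

72.9 ng/mL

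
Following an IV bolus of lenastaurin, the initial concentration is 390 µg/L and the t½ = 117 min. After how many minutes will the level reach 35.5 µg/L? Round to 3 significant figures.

405 minutes

k = ln 2 / 117 = 0.005924 min⁻¹
C(t) = C₀ e^(−kt)  ⇒  t = ln(C₀/C) / k
t = ln(390/35.5) / 0.005924 = 2.397 / 0.005924 ≈ 405 minutes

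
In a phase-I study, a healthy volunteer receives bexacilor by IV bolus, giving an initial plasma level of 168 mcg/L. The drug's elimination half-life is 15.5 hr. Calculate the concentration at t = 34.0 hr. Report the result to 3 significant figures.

k = ln 2 / 15.5 = 0.04472 hr⁻¹
34.0 hr is 2.194 half-lives, so C = 168 × (1/2)^2.194 = 168 × 0.2186 ≈ 36.7 mcg/L

36.7 mcg/L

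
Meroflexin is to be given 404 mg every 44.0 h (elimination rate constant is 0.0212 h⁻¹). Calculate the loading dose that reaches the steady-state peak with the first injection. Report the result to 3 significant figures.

666 mg

Accumulation ratio R = 1 / (1 − e^(−kτ)) = 1 / (1 − e^(−0.02120×44.0)) = 1 / (1 − 0.3935) = 1.649
Loading dose = maintenance dose × R = 404 × 1.649 ≈ 666 mg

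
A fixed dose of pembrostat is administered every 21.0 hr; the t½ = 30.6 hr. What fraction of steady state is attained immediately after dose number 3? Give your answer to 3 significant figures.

0.760

k = ln 2 / 30.6 = 0.02265 hr⁻¹
f_n = 1 − e^(−nkτ) = 1 − e^(−3 × 0.02265 × 21.0) = 1 − e^(−1.427) = 1 − 0.2400 ≈ 0.760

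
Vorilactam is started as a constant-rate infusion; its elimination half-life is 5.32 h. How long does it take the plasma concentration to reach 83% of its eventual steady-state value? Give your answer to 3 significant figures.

k = ln 2 / 5.32 = 0.1303 h⁻¹
f = 1 − e^(−kt)  ⇒  t = −ln(1 − f) / k
t = −ln(1 − 0.83) / 0.1303 = 1.772 / 0.1303 ≈ 13.6 hours

13.6 hours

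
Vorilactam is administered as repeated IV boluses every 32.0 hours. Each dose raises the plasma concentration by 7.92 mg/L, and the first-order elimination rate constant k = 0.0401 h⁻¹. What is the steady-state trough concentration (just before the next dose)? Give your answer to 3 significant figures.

Fraction remaining after one interval: e^(−kτ) = e^(−0.04010 × 32.0) = 0.2771
R = 1 / (1 − 0.2771) = 1.383
Css,max = 7.92 × 1.383 = 10.96 mg/L
Css,min = Css,max × e^(−kτ) = 10.96 × 0.2771 ≈ 3.04 mg/L

3.04 mg/L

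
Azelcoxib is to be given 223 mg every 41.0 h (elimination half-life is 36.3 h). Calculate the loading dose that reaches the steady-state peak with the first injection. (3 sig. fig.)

411 mg

k = ln 2 / 36.3 = 0.01909 h⁻¹
Accumulation ratio R = 1 / (1 − e^(−kτ)) = 1 / (1 − e^(−0.01909×41.0)) = 1 / (1 − 0.4571) = 1.842
Loading dose = maintenance dose × R = 223 × 1.842 ≈ 411 mg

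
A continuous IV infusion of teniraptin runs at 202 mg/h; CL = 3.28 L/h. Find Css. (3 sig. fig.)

61.6 µg/mL

Css = infusion rate / CL = 202 / 3.28 ≈ 61.6 µg/mL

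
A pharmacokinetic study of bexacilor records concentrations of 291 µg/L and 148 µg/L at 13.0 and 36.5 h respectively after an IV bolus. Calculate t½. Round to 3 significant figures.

24.1 hours

k = ln(C₁/C₂) / (t₂ − t₁) = ln(291/148) / (36.5 − 13.0)
  = 0.6761 / 23.50 = 0.02877 h⁻¹
t½ = ln 2 / k = ln 2 / 0.02877 ≈ 24.1 hours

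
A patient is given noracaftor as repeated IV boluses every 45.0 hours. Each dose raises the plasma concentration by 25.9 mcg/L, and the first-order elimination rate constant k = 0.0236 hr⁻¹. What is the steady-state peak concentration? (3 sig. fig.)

Fraction remaining after one interval: e^(−kτ) = e^(−0.02360 × 45.0) = 0.3458
R = 1 / (1 − 0.3458) = 1.528
Css,max = 25.9 × 1.528 ≈ 39.6 mcg/L

39.6 mcg/L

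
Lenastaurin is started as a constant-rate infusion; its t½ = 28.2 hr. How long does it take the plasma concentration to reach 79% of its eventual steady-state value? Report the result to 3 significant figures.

k = ln 2 / 28.2 = 0.02458 hr⁻¹
f = 1 − e^(−kt)  ⇒  t = −ln(1 − f) / k
t = −ln(1 − 0.79) / 0.02458 = 1.561 / 0.02458 ≈ 63.5 hours

63.5 hours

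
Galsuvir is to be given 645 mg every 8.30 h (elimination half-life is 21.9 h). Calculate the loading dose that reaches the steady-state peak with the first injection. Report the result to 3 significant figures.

2790 mg

k = ln 2 / 21.9 = 0.03165 h⁻¹
Accumulation ratio R = 1 / (1 − e^(−kτ)) = 1 / (1 − e^(−0.03165×8.30)) = 1 / (1 − 0.7690) = 4.328
Loading dose = maintenance dose × R = 645 × 4.328 ≈ 2790 mg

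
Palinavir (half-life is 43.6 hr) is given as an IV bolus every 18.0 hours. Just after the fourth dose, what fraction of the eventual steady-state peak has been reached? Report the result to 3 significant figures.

k = ln 2 / 43.6 = 0.01590 hr⁻¹
f_n = 1 − e^(−nkτ) = 1 − e^(−4 × 0.01590 × 18.0) = 1 − e^(−1.145) = 1 − 0.3183 ≈ 0.682

0.682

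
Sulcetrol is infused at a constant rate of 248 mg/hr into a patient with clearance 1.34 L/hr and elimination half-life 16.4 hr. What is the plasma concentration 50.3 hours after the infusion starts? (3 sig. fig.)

Css = rate / CL = 248 / 1.34 = 185.1 mg/L
k = ln 2 / 16.4 = 0.04227 hr⁻¹
C(t) = Css (1 − e^(−kt)) = 185.1 × (1 − e^(−2.126)) = 185.1 × 0.8807 ≈ 163 mg/L

163 mg/L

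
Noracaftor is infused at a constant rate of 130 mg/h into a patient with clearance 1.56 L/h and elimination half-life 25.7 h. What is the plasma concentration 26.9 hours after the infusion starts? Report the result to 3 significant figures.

43.0 µg/mL

Css = rate / CL = 130 / 1.56 = 83.33 µg/mL
k = ln 2 / 25.7 = 0.02697 h⁻¹
C(t) = Css (1 − e^(−kt)) = 83.33 × (1 − e^(−0.7255)) = 83.33 × 0.5159 ≈ 43.0 µg/mL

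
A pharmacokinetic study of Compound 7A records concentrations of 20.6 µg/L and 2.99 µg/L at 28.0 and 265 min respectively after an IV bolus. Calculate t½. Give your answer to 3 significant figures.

85.1 minutes

k = ln(C₁/C₂) / (t₂ − t₁) = ln(20.6/2.99) / (265 − 28.0)
  = 1.930 / 237.0 = 0.008144 min⁻¹
t½ = ln 2 / k = ln 2 / 0.008144 ≈ 85.1 minutes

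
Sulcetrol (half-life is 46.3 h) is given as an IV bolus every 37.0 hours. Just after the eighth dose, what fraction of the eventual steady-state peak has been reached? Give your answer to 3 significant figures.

k = ln 2 / 46.3 = 0.01497 h⁻¹
f_n = 1 − e^(−nkτ) = 1 − e^(−8 × 0.01497 × 37.0) = 1 − e^(−4.431) = 1 − 0.01190 ≈ 0.988

0.988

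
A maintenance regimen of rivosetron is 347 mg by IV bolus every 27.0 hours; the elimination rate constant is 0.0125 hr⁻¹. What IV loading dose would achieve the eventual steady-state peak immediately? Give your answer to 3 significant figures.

1210 mg

Accumulation ratio R = 1 / (1 − e^(−kτ)) = 1 / (1 − e^(−0.01250×27.0)) = 1 / (1 − 0.7136) = 3.491
Loading dose = maintenance dose × R = 347 × 3.491 ≈ 1210 mg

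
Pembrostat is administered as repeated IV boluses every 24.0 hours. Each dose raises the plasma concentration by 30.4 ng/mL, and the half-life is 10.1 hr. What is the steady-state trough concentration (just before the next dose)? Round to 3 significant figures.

7.25 ng/mL

k = ln 2 / 10.1 = 0.06863 hr⁻¹
Fraction remaining after one interval: e^(−kτ) = e^(−0.06863 × 24.0) = 0.1926
R = 1 / (1 − 0.1926) = 1.239
Css,max = 30.4 × 1.239 = 37.65 ng/mL
Css,min = Css,max × e^(−kτ) = 37.65 × 0.1926 ≈ 7.25 ng/mL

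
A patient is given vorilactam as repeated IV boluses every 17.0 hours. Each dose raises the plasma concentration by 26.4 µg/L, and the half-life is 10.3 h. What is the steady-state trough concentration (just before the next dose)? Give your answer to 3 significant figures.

12.3 µg/L

k = ln 2 / 10.3 = 0.06730 h⁻¹
Fraction remaining after one interval: e^(−kτ) = e^(−0.06730 × 17.0) = 0.3185
R = 1 / (1 − 0.3185) = 1.467
Css,max = 26.4 × 1.467 = 38.74 µg/L
Css,min = Css,max × e^(−kτ) = 38.74 × 0.3185 ≈ 12.3 µg/L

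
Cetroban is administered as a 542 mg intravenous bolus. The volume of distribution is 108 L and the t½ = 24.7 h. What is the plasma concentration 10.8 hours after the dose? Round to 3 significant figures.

C₀ = dose / V = 542 / 108 = 5.019 µg/mL
k = ln 2 / 24.7 = 0.02806 h⁻¹
C(t) = C₀ e^(−kt) = 5.019 × e^(−0.02806 × 10.8) = 5.019 × e^(−0.3031) = 5.019 × 0.7385 ≈ 3.71 µg/mL

3.71 µg/mL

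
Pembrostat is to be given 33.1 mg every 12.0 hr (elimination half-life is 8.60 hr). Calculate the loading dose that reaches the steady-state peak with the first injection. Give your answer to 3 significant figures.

53.4 mg

k = ln 2 / 8.60 = 0.08060 hr⁻¹
Accumulation ratio R = 1 / (1 − e^(−kτ)) = 1 / (1 − e^(−0.08060×12.0)) = 1 / (1 − 0.3802) = 1.613
Loading dose = maintenance dose × R = 33.1 × 1.613 ≈ 53.4 mg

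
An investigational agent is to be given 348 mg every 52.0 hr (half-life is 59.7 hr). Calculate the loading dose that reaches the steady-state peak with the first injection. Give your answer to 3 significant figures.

768 mg

k = ln 2 / 59.7 = 0.01161 hr⁻¹
Accumulation ratio R = 1 / (1 − e^(−kτ)) = 1 / (1 − e^(−0.01161×52.0)) = 1 / (1 − 0.5468) = 2.206
Loading dose = maintenance dose × R = 348 × 2.206 ≈ 768 mg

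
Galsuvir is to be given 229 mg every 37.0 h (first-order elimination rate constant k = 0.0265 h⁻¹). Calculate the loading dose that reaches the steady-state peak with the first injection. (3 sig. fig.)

366 mg

Accumulation ratio R = 1 / (1 − e^(−kτ)) = 1 / (1 − e^(−0.02650×37.0)) = 1 / (1 − 0.3751) = 1.600
Loading dose = maintenance dose × R = 229 × 1.600 ≈ 366 mg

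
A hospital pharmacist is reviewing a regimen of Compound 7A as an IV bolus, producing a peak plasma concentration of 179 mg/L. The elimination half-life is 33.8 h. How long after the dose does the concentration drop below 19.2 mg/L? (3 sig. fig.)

109 hours

k = ln 2 / 33.8 = 0.02051 h⁻¹
C(t) = C₀ e^(−kt)  ⇒  t = ln(C₀/C) / k
t = ln(179/19.2) / 0.02051 = 2.232 / 0.02051 ≈ 109 hours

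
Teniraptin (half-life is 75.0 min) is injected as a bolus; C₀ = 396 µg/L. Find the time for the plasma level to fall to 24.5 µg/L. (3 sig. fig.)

k = ln 2 / 75.0 = 0.009242 min⁻¹
C(t) = C₀ e^(−kt)  ⇒  t = ln(C₀/C) / k
t = ln(396/24.5) / 0.009242 = 2.783 / 0.009242 ≈ 301 minutes

301 minutes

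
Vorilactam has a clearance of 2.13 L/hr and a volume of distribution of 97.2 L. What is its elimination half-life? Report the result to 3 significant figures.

31.6 hours

k = CL / V = 2.13 / 97.2 = 0.02191 hr⁻¹
t½ = ln 2 / k = ln 2 / 0.02191 ≈ 31.6 hours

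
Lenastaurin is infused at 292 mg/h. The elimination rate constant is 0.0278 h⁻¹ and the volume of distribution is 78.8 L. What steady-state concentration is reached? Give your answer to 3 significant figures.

133 mg/L

CL = k · V = 0.0278 × 78.8 = 2.191 L/h
Css = rate / CL = 292 / 2.191 ≈ 133 mg/L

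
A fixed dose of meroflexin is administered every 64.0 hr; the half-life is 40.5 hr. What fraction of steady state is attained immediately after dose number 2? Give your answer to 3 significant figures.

0.888

k = ln 2 / 40.5 = 0.01711 hr⁻¹
f_n = 1 − e^(−nkτ) = 1 − e^(−2 × 0.01711 × 64.0) = 1 − e^(−2.191) = 1 − 0.1118 ≈ 0.888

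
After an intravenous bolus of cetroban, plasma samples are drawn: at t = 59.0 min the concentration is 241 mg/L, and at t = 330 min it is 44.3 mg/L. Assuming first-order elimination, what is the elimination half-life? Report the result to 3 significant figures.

111 minutes

k = ln(C₁/C₂) / (t₂ − t₁) = ln(241/44.3) / (330 − 59.0)
  = 1.694 / 271.0 = 0.006250 min⁻¹
t½ = ln 2 / k = ln 2 / 0.006250 ≈ 111 minutes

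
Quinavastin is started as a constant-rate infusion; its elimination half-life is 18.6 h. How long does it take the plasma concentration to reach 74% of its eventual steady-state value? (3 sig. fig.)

36.1 hours

k = ln 2 / 18.6 = 0.03727 h⁻¹
f = 1 − e^(−kt)  ⇒  t = −ln(1 − f) / k
t = −ln(1 − 0.74) / 0.03727 = 1.347 / 0.03727 ≈ 36.1 hours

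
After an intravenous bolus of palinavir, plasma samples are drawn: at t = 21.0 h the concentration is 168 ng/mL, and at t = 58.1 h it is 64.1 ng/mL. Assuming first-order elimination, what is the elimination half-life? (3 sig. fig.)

k = ln(C₁/C₂) / (t₂ − t₁) = ln(168/64.1) / (58.1 − 21.0)
  = 0.9635 / 37.10 = 0.02597 h⁻¹
t½ = ln 2 / k = ln 2 / 0.02597 ≈ 26.7 hours

26.7 hours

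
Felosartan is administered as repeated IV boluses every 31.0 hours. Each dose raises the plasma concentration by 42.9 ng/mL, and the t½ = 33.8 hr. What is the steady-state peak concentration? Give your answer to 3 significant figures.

91.2 ng/mL

k = ln 2 / 33.8 = 0.02051 hr⁻¹
Fraction remaining after one interval: e^(−kτ) = e^(−0.02051 × 31.0) = 0.5296
R = 1 / (1 − 0.5296) = 2.126
Css,max = 42.9 × 2.126 ≈ 91.2 ng/mL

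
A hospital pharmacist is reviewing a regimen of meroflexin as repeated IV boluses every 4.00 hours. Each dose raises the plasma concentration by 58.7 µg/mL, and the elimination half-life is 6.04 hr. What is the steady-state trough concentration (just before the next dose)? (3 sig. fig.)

k = ln 2 / 6.04 = 0.1148 hr⁻¹
Fraction remaining after one interval: e^(−kτ) = e^(−0.1148 × 4.00) = 0.6319
R = 1 / (1 − 0.6319) = 2.717
Css,max = 58.7 × 2.717 = 159.5 µg/mL
Css,min = Css,max × e^(−kτ) = 159.5 × 0.6319 ≈ 101 µg/mL

101 µg/mL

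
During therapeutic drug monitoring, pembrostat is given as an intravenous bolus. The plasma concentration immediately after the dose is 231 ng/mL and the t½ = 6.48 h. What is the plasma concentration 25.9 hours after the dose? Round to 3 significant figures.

14.5 ng/mL

k = ln 2 / 6.48 = 0.1070 h⁻¹
25.9 h is 3.997 half-lives, so C = 231 × (1/2)^3.997 = 231 × 0.06263 ≈ 14.5 ng/mL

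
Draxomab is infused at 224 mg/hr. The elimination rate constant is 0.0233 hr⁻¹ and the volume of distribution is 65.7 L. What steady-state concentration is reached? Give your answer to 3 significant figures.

146 µg/mL

CL = k · V = 0.0233 × 65.7 = 1.531 L/hr
Css = rate / CL = 224 / 1.531 ≈ 146 µg/mL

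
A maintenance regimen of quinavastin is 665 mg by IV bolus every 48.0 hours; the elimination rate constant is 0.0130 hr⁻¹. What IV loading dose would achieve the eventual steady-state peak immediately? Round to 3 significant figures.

1430 mg

Accumulation ratio R = 1 / (1 − e^(−kτ)) = 1 / (1 − e^(−0.01300×48.0)) = 1 / (1 − 0.5358) = 2.154
Loading dose = maintenance dose × R = 665 × 2.154 ≈ 1430 mg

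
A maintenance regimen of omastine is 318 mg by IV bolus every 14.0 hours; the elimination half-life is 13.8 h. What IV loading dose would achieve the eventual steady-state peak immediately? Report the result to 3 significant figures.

630 mg

k = ln 2 / 13.8 = 0.05023 h⁻¹
Accumulation ratio R = 1 / (1 − e^(−kτ)) = 1 / (1 − e^(−0.05023×14.0)) = 1 / (1 − 0.4950) = 1.980
Loading dose = maintenance dose × R = 318 × 1.980 ≈ 630 mg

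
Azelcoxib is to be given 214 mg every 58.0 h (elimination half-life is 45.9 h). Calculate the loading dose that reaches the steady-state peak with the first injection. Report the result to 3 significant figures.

k = ln 2 / 45.9 = 0.01510 h⁻¹
Accumulation ratio R = 1 / (1 − e^(−kτ)) = 1 / (1 − e^(−0.01510×58.0)) = 1 / (1 − 0.4165) = 1.714
Loading dose = maintenance dose × R = 214 × 1.714 ≈ 367 mg

367 mg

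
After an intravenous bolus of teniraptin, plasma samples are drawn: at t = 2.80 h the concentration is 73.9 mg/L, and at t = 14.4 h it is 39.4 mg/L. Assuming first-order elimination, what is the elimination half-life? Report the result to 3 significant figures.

k = ln(C₁/C₂) / (t₂ − t₁) = ln(73.9/39.4) / (14.4 − 2.80)
  = 0.6289 / 11.60 = 0.05422 h⁻¹
t½ = ln 2 / k = ln 2 / 0.05422 ≈ 12.8 hours

12.8 hours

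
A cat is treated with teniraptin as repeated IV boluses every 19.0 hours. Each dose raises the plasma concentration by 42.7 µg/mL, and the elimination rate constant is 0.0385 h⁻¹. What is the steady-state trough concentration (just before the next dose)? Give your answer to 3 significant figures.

Fraction remaining after one interval: e^(−kτ) = e^(−0.03850 × 19.0) = 0.4812
R = 1 / (1 − 0.4812) = 1.927
Css,max = 42.7 × 1.927 = 82.30 µg/mL
Css,min = Css,max × e^(−kτ) = 82.30 × 0.4812 ≈ 39.6 µg/mL

39.6 µg/mL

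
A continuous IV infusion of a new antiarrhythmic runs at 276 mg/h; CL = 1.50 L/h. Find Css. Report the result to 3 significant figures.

184 mg/L

Css = infusion rate / CL = 276 / 1.50 ≈ 184 mg/L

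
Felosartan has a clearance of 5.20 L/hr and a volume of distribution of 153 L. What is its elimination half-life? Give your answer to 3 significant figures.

k = CL / V = 5.20 / 153 = 0.03399 hr⁻¹
t½ = ln 2 / k = ln 2 / 0.03399 ≈ 20.4 hours

20.4 hours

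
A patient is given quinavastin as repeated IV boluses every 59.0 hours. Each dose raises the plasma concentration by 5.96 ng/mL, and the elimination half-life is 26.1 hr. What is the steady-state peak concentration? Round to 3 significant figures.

7.53 ng/mL

k = ln 2 / 26.1 = 0.02656 hr⁻¹
Fraction remaining after one interval: e^(−kτ) = e^(−0.02656 × 59.0) = 0.2087
R = 1 / (1 − 0.2087) = 1.264
Css,max = 5.96 × 1.264 ≈ 7.53 ng/mL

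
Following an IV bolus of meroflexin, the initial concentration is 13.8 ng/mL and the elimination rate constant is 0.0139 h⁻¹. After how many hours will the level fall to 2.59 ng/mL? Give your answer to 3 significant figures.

C(t) = C₀ e^(−kt)  ⇒  t = ln(C₀/C) / k
t = ln(13.8/2.59) / 0.01390 = 1.673 / 0.01390 ≈ 120 hours

120 hours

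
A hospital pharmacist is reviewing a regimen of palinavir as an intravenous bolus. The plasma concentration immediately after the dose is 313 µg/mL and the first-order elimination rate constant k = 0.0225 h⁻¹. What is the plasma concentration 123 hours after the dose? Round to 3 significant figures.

19.7 µg/mL

C(t) = C₀ e^(−kt) = 313 × e^(−0.02250 × 123) = 313 × e^(−2.768) = 313 × 0.06282 ≈ 19.7 µg/mL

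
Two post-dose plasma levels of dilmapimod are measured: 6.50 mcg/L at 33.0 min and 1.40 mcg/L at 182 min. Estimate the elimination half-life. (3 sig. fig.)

k = ln(C₁/C₂) / (t₂ − t₁) = ln(6.50/1.40) / (182 − 33.0)
  = 1.535 / 149.0 = 0.01030 min⁻¹
t½ = ln 2 / k = ln 2 / 0.01030 ≈ 67.3 minutes

67.3 minutes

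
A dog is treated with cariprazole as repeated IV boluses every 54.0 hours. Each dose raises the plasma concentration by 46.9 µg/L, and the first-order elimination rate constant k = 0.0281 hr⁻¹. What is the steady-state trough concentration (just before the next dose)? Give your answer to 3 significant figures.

13.2 µg/L

Fraction remaining after one interval: e^(−kτ) = e^(−0.02810 × 54.0) = 0.2193
R = 1 / (1 − 0.2193) = 1.281
Css,max = 46.9 × 1.281 = 60.07 µg/L
Css,min = Css,max × e^(−kτ) = 60.07 × 0.2193 ≈ 13.2 µg/L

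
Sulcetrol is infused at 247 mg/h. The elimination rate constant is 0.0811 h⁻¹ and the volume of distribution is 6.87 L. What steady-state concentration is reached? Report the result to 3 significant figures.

CL = k · V = 0.0811 × 6.87 = 0.5572 L/h
Css = rate / CL = 247 / 0.5572 ≈ 443 µg/mL

443 µg/mL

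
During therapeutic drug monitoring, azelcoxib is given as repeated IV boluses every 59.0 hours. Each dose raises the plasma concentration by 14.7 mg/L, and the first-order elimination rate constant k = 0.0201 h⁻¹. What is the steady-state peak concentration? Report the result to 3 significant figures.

21.2 mg/L

Fraction remaining after one interval: e^(−kτ) = e^(−0.02010 × 59.0) = 0.3055
R = 1 / (1 − 0.3055) = 1.440
Css,max = 14.7 × 1.440 ≈ 21.2 mg/L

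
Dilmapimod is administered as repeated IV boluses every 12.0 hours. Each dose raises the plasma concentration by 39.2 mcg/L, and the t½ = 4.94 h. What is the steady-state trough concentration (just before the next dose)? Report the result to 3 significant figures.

8.94 mcg/L

k = ln 2 / 4.94 = 0.1403 h⁻¹
Fraction remaining after one interval: e^(−kτ) = e^(−0.1403 × 12.0) = 0.1857
R = 1 / (1 − 0.1857) = 1.228
Css,max = 39.2 × 1.228 = 48.14 mcg/L
Css,min = Css,max × e^(−kτ) = 48.14 × 0.1857 ≈ 8.94 mcg/L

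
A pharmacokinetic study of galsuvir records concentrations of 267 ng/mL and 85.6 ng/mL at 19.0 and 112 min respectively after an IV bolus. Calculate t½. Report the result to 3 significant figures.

56.7 minutes

k = ln(C₁/C₂) / (t₂ − t₁) = ln(267/85.6) / (112 − 19.0)
  = 1.138 / 93.00 = 0.01223 min⁻¹
t½ = ln 2 / k = ln 2 / 0.01223 ≈ 56.7 minutes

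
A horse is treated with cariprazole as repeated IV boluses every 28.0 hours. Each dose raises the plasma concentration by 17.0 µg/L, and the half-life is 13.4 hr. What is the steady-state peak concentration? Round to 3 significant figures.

22.2 µg/L

k = ln 2 / 13.4 = 0.05173 hr⁻¹
Fraction remaining after one interval: e^(−kτ) = e^(−0.05173 × 28.0) = 0.2350
R = 1 / (1 − 0.2350) = 1.307
Css,max = 17.0 × 1.307 ≈ 22.2 µg/L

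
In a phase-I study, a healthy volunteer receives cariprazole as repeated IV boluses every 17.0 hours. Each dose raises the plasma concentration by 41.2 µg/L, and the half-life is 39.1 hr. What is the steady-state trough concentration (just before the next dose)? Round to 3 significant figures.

117 µg/L

k = ln 2 / 39.1 = 0.01773 hr⁻¹
Fraction remaining after one interval: e^(−kτ) = e^(−0.01773 × 17.0) = 0.7398
R = 1 / (1 − 0.7398) = 3.843
Css,max = 41.2 × 3.843 = 158.3 µg/L
Css,min = Css,max × e^(−kτ) = 158.3 × 0.7398 ≈ 117 µg/L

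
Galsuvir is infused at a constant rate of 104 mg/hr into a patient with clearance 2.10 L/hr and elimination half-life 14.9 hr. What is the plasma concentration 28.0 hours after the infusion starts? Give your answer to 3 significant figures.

36.1 µg/mL

Css = rate / CL = 104 / 2.10 = 49.52 µg/mL
k = ln 2 / 14.9 = 0.04652 hr⁻¹
C(t) = Css (1 − e^(−kt)) = 49.52 × (1 − e^(−1.303)) = 49.52 × 0.7282 ≈ 36.1 µg/mL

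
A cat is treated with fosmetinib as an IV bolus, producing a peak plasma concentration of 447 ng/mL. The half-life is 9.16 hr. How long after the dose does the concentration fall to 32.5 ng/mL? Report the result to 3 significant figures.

k = ln 2 / 9.16 = 0.07567 hr⁻¹
C(t) = C₀ e^(−kt)  ⇒  t = ln(C₀/C) / k
t = ln(447/32.5) / 0.07567 = 2.621 / 0.07567 ≈ 34.6 hours

34.6 hours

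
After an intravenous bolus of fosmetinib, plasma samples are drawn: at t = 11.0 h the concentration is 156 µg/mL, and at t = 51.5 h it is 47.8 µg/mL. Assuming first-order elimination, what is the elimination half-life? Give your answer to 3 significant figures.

23.7 hours

k = ln(C₁/C₂) / (t₂ − t₁) = ln(156/47.8) / (51.5 − 11.0)
  = 1.183 / 40.50 = 0.02921 h⁻¹
t½ = ln 2 / k = ln 2 / 0.02921 ≈ 23.7 hours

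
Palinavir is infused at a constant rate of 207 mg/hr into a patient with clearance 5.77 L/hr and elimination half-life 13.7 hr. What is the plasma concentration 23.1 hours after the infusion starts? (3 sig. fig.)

Css = rate / CL = 207 / 5.77 = 35.88 µg/mL
k = ln 2 / 13.7 = 0.05059 hr⁻¹
C(t) = Css (1 − e^(−kt)) = 35.88 × (1 − e^(−1.169)) = 35.88 × 0.6892 ≈ 24.7 µg/mL

24.7 µg/mL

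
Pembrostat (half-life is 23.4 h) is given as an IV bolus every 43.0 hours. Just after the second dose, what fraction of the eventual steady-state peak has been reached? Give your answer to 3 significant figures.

k = ln 2 / 23.4 = 0.02962 h⁻¹
f_n = 1 − e^(−nkτ) = 1 − e^(−2 × 0.02962 × 43.0) = 1 − e^(−2.547) = 1 − 0.07828 ≈ 0.922

0.922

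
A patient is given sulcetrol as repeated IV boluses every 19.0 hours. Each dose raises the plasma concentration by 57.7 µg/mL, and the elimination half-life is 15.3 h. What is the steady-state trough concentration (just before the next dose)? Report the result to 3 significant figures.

k = ln 2 / 15.3 = 0.04530 h⁻¹
Fraction remaining after one interval: e^(−kτ) = e^(−0.04530 × 19.0) = 0.4228
R = 1 / (1 − 0.4228) = 1.733
Css,max = 57.7 × 1.733 = 99.97 µg/mL
Css,min = Css,max × e^(−kτ) = 99.97 × 0.4228 ≈ 42.3 µg/mL

42.3 µg/mL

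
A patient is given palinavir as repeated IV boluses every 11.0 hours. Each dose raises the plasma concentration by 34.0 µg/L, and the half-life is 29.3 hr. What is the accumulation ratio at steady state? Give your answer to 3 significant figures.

4.36

k = ln 2 / 29.3 = 0.02366 hr⁻¹
Fraction remaining after one interval: e^(−kτ) = e^(−0.02366 × 11.0) = 0.7709
R = 1 / (1 − 0.7709) = 1 / 0.2291 ≈ 4.36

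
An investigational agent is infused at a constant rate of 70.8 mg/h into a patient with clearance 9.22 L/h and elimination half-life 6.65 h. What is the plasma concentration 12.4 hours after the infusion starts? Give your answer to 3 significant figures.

5.57 µg/mL

Css = rate / CL = 70.8 / 9.22 = 7.679 µg/mL
k = ln 2 / 6.65 = 0.1042 h⁻¹
C(t) = Css (1 − e^(−kt)) = 7.679 × (1 − e^(−1.292)) = 7.679 × 0.7254 ≈ 5.57 µg/mL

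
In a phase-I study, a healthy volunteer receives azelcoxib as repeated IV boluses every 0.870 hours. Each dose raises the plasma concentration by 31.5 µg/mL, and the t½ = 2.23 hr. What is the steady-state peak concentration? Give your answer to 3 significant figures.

k = ln 2 / 2.23 = 0.3108 hr⁻¹
Fraction remaining after one interval: e^(−kτ) = e^(−0.3108 × 0.870) = 0.7631
R = 1 / (1 − 0.7631) = 4.220
Css,max = 31.5 × 4.220 ≈ 133 µg/mL

133 µg/mL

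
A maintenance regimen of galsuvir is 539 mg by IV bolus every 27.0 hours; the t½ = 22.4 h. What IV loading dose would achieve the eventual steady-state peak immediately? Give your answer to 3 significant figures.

k = ln 2 / 22.4 = 0.03094 h⁻¹
Accumulation ratio R = 1 / (1 − e^(−kτ)) = 1 / (1 − e^(−0.03094×27.0)) = 1 / (1 − 0.4337) = 1.766
Loading dose = maintenance dose × R = 539 × 1.766 ≈ 952 mg

952 mg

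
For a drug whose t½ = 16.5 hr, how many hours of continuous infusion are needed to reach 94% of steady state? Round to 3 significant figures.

67.0 hours

k = ln 2 / 16.5 = 0.04201 hr⁻¹
f = 1 − e^(−kt)  ⇒  t = −ln(1 − f) / k
t = −ln(1 − 0.94) / 0.04201 = 2.813 / 0.04201 ≈ 67.0 hours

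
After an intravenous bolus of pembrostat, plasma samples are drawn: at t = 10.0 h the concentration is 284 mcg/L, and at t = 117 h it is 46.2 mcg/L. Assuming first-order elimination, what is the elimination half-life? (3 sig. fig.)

40.8 hours

k = ln(C₁/C₂) / (t₂ − t₁) = ln(284/46.2) / (117 − 10.0)
  = 1.816 / 107.0 = 0.01697 h⁻¹
t½ = ln 2 / k = ln 2 / 0.01697 ≈ 40.8 hours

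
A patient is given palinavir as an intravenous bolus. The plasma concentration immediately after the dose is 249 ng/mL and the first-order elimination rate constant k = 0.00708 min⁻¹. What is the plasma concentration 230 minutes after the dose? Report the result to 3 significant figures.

C(t) = C₀ e^(−kt) = 249 × e^(−0.007080 × 230) = 249 × e^(−1.628) = 249 × 0.1962 ≈ 48.9 ng/mL

48.9 ng/mL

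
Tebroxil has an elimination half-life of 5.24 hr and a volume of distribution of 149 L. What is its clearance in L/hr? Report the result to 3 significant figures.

19.7 L/hr

k = ln 2 / t½ = ln 2 / 5.24 = 0.1323 hr⁻¹
CL = k · V = 0.1323 × 149 ≈ 19.7 L/hr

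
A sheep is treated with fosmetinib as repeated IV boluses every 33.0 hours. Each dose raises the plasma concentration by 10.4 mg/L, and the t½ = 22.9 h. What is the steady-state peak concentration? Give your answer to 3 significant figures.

k = ln 2 / 22.9 = 0.03027 h⁻¹
Fraction remaining after one interval: e^(−kτ) = e^(−0.03027 × 33.0) = 0.3683
R = 1 / (1 − 0.3683) = 1.583
Css,max = 10.4 × 1.583 ≈ 16.5 mg/L

16.5 mg/L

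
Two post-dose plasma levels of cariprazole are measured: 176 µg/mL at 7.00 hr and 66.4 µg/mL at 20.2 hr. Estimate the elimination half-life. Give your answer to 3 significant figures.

9.39 hours

k = ln(C₁/C₂) / (t₂ − t₁) = ln(176/66.4) / (20.2 − 7.00)
  = 0.9748 / 13.20 = 0.07385 hr⁻¹
t½ = ln 2 / k = ln 2 / 0.07385 ≈ 9.39 hours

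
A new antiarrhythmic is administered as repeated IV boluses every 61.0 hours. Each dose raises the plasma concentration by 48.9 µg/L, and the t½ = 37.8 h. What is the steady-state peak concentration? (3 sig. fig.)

72.6 µg/L

k = ln 2 / 37.8 = 0.01834 h⁻¹
Fraction remaining after one interval: e^(−kτ) = e^(−0.01834 × 61.0) = 0.3267
R = 1 / (1 − 0.3267) = 1.485
Css,max = 48.9 × 1.485 ≈ 72.6 µg/L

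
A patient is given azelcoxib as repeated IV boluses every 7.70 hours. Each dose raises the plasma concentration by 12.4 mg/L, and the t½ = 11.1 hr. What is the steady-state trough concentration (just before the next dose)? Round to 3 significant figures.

k = ln 2 / 11.1 = 0.06245 hr⁻¹
Fraction remaining after one interval: e^(−kτ) = e^(−0.06245 × 7.70) = 0.6183
R = 1 / (1 − 0.6183) = 2.620
Css,max = 12.4 × 2.620 = 32.48 mg/L
Css,min = Css,max × e^(−kτ) = 32.48 × 0.6183 ≈ 20.1 mg/L

20.1 mg/L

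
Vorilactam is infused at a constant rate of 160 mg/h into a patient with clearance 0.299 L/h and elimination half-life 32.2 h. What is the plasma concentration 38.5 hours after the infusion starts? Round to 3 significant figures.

301 mg/L

Css = rate / CL = 160 / 0.299 = 535.1 mg/L
k = ln 2 / 32.2 = 0.02153 h⁻¹
C(t) = Css (1 − e^(−kt)) = 535.1 × (1 − e^(−0.8288)) = 535.1 × 0.5634 ≈ 301 mg/L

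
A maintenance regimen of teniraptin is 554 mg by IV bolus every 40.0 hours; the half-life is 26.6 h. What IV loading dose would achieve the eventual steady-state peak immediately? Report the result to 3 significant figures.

856 mg

k = ln 2 / 26.6 = 0.02606 h⁻¹
Accumulation ratio R = 1 / (1 − e^(−kτ)) = 1 / (1 − e^(−0.02606×40.0)) = 1 / (1 − 0.3526) = 1.545
Loading dose = maintenance dose × R = 554 × 1.545 ≈ 856 mg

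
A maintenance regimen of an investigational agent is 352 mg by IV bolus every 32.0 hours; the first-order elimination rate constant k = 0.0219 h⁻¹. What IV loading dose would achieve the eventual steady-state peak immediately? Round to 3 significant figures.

699 mg

Accumulation ratio R = 1 / (1 − e^(−kτ)) = 1 / (1 − e^(−0.02190×32.0)) = 1 / (1 − 0.4962) = 1.985
Loading dose = maintenance dose × R = 352 × 1.985 ≈ 699 mg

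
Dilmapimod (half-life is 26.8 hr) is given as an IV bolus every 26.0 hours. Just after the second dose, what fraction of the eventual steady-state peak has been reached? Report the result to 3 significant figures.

0.739

k = ln 2 / 26.8 = 0.02586 hr⁻¹
f_n = 1 − e^(−nkτ) = 1 − e^(−2 × 0.02586 × 26.0) = 1 − e^(−1.345) = 1 − 0.2606 ≈ 0.739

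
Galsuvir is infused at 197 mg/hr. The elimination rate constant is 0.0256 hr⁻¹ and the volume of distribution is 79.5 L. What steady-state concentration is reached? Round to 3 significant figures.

CL = k · V = 0.0256 × 79.5 = 2.035 L/hr
Css = rate / CL = 197 / 2.035 ≈ 96.8 µg/mL

96.8 µg/mL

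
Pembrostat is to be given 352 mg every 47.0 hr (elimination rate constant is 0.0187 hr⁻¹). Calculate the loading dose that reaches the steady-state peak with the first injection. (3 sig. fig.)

602 mg

Accumulation ratio R = 1 / (1 − e^(−kτ)) = 1 / (1 − e^(−0.01870×47.0)) = 1 / (1 − 0.4152) = 1.710
Loading dose = maintenance dose × R = 352 × 1.710 ≈ 602 mg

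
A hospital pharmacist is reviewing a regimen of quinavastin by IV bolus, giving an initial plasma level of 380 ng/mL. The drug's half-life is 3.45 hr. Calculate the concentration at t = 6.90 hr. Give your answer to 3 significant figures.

95.0 ng/mL

k = ln 2 / 3.45 = 0.2009 hr⁻¹
C(t) = C₀ e^(−kt) = 380 × e^(−0.2009 × 6.90) = 380 × e^(−1.386) = 380 × 0.2500 ≈ 95.0 ng/mL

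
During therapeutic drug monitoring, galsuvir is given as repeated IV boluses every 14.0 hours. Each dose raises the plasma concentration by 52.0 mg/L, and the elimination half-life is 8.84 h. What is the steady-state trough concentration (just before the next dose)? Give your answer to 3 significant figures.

k = ln 2 / 8.84 = 0.07841 h⁻¹
Fraction remaining after one interval: e^(−kτ) = e^(−0.07841 × 14.0) = 0.3336
R = 1 / (1 − 0.3336) = 1.501
Css,max = 52.0 × 1.501 = 78.03 mg/L
Css,min = Css,max × e^(−kτ) = 78.03 × 0.3336 ≈ 26.0 mg/L

26.0 mg/L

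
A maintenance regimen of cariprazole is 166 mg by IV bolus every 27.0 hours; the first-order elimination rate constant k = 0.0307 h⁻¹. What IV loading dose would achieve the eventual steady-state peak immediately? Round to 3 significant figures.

Accumulation ratio R = 1 / (1 − e^(−kτ)) = 1 / (1 − e^(−0.03070×27.0)) = 1 / (1 − 0.4365) = 1.775
Loading dose = maintenance dose × R = 166 × 1.775 ≈ 295 mg

295 mg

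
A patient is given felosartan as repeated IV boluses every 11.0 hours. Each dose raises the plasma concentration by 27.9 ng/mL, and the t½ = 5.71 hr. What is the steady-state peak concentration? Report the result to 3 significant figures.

k = ln 2 / 5.71 = 0.1214 hr⁻¹
Fraction remaining after one interval: e^(−kτ) = e^(−0.1214 × 11.0) = 0.2631
R = 1 / (1 − 0.2631) = 1.357
Css,max = 27.9 × 1.357 ≈ 37.9 ng/mL

37.9 ng/mL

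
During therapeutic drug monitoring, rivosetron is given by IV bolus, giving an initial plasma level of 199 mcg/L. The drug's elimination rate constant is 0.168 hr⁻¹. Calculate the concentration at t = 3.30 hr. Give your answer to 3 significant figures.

C(t) = C₀ e^(−kt) = 199 × e^(−0.1680 × 3.30) = 199 × e^(−0.5544) = 199 × 0.5744 ≈ 114 mcg/L

114 mcg/L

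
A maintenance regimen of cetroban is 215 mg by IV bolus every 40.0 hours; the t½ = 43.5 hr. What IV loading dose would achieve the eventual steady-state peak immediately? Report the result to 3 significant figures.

456 mg

k = ln 2 / 43.5 = 0.01593 hr⁻¹
Accumulation ratio R = 1 / (1 − e^(−kτ)) = 1 / (1 − e^(−0.01593×40.0)) = 1 / (1 − 0.5287) = 2.122
Loading dose = maintenance dose × R = 215 × 2.122 ≈ 456 mg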